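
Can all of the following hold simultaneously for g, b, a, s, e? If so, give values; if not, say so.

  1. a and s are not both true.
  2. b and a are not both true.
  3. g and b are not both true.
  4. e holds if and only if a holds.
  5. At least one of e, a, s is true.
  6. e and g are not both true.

g = False, b = False, a = False, s = True, e = False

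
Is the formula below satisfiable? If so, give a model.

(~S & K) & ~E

E = False, S = False, K = True

  ~S & K = True
    ~S = True
  ~E = True
Both conjuncts True, so the formula holds.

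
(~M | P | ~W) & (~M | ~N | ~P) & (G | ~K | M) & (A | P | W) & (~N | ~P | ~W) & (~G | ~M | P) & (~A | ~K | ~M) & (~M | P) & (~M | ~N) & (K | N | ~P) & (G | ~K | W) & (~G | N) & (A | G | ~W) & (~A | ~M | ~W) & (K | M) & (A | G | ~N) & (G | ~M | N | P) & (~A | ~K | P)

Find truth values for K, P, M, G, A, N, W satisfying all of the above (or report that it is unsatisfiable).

K = True; P = True; M = False; G = True; A = False; N = True; W = False

Try K = False:
  (K | M) forces M = True.
  (~M | P) forces P = True.
  (~M | ~N | ~P) forces N = False.
  clause (K | N | ~P) is falsified — backtrack.
So K = True.
Set P = True.
Set M = False.
  then (G | ~K | M) forces G = True.
  then (~G | N) forces N = True.
  then (~N | ~P | ~W) forces W = False.
Set A = False.
All clauses satisfied.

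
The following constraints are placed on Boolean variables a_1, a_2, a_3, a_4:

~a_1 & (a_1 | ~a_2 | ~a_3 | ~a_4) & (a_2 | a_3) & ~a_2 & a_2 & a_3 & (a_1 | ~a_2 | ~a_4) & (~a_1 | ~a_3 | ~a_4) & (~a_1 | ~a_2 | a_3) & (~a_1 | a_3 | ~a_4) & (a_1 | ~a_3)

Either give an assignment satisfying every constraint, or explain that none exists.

Case a_2 = True:
  Clause (~a_2) is falsified — contradiction.
Case a_2 = False:
  Clause (a_2) is falsified — contradiction.
Both cases fail, so the formula is unsatisfiable.

The formula is unsatisfiable.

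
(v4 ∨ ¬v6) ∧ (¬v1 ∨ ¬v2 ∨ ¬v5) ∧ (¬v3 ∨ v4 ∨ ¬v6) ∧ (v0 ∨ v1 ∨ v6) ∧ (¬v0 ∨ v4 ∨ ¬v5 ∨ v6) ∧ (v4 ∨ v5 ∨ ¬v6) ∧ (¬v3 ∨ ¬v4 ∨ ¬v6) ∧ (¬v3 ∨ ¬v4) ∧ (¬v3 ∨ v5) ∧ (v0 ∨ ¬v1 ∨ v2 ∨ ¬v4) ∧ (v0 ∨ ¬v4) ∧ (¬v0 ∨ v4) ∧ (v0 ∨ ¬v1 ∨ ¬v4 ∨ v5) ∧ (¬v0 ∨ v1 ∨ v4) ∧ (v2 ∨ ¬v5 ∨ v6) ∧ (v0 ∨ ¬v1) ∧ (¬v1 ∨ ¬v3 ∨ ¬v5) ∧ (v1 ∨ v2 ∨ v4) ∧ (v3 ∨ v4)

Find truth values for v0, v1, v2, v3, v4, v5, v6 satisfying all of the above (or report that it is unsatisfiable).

v0 = True, v1 = False, v2 = True, v3 = False, v4 = True, v5 = False, v6 = True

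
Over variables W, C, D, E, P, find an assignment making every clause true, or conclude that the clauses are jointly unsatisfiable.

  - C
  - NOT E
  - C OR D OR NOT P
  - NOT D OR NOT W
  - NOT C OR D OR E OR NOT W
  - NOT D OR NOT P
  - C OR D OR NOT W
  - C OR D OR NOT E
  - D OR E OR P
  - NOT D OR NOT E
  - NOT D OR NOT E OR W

Unit clause (C) forces C = True.
Unit clause (NOT E) forces E = False.
Set W = False.
Set D = False.
  then (D OR E OR P) forces P = True.
All clauses satisfied.

W = False, C = True, D = False, E = False, P = True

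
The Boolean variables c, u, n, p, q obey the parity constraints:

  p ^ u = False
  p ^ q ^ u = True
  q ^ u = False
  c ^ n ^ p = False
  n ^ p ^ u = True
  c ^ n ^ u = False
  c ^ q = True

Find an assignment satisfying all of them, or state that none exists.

c = False, u = True, n = True, p = True, q = True

p ^ u = T ^ T = False ✓
p ^ q ^ u = T ^ T ^ T = True ✓
q ^ u = T ^ T = False ✓
c ^ n ^ p = F ^ T ^ T = False ✓
n ^ p ^ u = T ^ T ^ T = True ✓
c ^ n ^ u = F ^ T ^ T = False ✓
c ^ q = F ^ T = True ✓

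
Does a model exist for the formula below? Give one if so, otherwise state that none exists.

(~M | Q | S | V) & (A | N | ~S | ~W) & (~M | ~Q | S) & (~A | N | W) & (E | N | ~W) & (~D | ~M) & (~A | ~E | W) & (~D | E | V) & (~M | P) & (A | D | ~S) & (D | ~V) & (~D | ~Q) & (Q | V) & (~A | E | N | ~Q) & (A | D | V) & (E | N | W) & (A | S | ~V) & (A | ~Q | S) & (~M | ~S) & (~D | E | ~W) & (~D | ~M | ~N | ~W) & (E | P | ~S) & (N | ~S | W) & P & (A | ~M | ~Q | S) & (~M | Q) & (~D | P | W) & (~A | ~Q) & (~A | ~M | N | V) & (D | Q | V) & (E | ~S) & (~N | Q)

Unit clause (P) forces P = True.
Set E = True.
Try D = False:
  (D | ~V) forces V = False.
  (Q | V) forces Q = True.
  (A | D | V) forces A = True.
  clause (~A | ~Q) is falsified — backtrack.
So D = True.
  then (~D | ~M) forces M = False.
  then (~D | ~Q) forces Q = False.
  then (Q | V) forces V = True.
  then (~N | Q) forces N = False.
Set A = True.
  then (~A | N | W) forces W = True.
Set S = False.
All clauses satisfied.

E = True, P = True, D = True, N = False, A = True, S = False, V = True, M = False, Q = False, W = True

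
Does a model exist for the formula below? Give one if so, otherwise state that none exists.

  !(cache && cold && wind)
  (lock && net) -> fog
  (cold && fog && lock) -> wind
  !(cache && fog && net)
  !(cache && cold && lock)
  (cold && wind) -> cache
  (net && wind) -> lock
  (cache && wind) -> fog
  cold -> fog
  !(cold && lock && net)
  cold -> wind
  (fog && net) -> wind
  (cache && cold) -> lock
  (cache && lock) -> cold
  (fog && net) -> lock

net = False, cold = False, fog = False, cache = False, lock = True, wind = False

Set net = False.
Try cold = True:
  (!cold || wind) forces wind = True.
  (cache || !cold || !wind) forces cache = True.
  clause (!cache || !cold || !wind) is falsified — backtrack.
So cold = False.
Set fog = False.
Set cache = False.
Set lock = True.
Set wind = False.
All clauses satisfied.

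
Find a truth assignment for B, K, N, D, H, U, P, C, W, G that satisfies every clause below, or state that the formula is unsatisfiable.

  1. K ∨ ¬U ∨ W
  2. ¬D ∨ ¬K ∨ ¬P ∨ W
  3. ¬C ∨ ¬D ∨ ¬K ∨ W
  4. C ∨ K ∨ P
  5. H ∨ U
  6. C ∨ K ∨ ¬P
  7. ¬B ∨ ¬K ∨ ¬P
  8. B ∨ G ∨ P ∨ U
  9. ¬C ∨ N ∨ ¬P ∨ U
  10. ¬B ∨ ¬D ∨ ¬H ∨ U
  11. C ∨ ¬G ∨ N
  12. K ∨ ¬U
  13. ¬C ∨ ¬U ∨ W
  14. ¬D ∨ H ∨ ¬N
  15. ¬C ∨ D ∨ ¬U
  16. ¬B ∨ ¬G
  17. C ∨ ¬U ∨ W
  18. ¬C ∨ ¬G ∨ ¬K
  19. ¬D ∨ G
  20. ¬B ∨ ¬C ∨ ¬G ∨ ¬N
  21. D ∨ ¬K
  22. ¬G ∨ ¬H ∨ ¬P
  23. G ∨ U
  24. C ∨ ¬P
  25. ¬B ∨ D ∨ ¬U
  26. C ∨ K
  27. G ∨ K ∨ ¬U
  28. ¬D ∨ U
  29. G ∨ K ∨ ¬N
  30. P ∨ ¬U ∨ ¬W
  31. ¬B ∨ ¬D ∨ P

B=F, K=F, N=F, D=F, H=T, U=F, P=F, C=T, W=F, G=T

Set B = False.
Set K = False.
  then (K ∨ ¬U) forces U = False.
  then (G ∨ U) forces G = True.
  then (C ∨ K) forces C = True.
  then (¬D ∨ U) forces D = False.
  then (H ∨ U) forces H = True.
  then (¬G ∨ ¬H ∨ ¬P) forces P = False.
Set N = False.
Set W = False.
All clauses satisfied.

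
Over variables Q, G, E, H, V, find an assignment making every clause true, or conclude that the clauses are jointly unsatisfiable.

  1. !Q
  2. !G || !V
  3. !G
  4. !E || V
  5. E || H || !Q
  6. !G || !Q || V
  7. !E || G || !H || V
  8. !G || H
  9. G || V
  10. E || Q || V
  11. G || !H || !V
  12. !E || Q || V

Unit clause (!Q) forces Q = False.
Unit clause (!G) forces G = False.
In (G || V) only V is left, so V = True.
In (G || !H || !V) only !H is left, so H = False.
Set E = True.
All clauses satisfied.

Q = False, G = False, E = True, H = False, V = True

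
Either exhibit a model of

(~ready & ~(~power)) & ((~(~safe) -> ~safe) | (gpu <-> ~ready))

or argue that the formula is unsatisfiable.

gpu: True; power: True; ready: False; safe: False

  ~ready & ~(~power) = True
    ~ready = True
    ~(~power) = True
      ~power = False
  (~(~safe) -> ~safe) | (gpu <-> ~ready) = True
    ~(~safe) -> ~safe = True
      ~(~safe) = False
        ~safe = True
      ~safe = True
    gpu <-> ~ready = True
      ~ready = True
Both conjuncts True, so the formula holds.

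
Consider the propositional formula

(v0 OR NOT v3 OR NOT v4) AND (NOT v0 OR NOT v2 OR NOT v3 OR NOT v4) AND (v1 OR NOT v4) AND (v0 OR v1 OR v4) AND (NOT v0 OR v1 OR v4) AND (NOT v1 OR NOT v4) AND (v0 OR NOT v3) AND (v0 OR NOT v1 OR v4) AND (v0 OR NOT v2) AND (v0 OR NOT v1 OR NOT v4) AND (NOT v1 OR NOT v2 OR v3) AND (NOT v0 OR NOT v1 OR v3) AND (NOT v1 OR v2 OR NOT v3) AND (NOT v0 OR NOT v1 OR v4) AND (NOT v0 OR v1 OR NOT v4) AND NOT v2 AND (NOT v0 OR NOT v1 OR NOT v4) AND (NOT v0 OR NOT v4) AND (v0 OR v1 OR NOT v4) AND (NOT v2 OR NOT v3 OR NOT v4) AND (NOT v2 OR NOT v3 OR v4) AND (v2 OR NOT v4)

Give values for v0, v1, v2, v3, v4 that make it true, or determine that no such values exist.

Case v1 = True:
  (NOT v1 OR NOT v4) forces v4 = False.
  (v0 OR NOT v1 OR v4) forces v0 = True.
  Clause (NOT v0 OR NOT v1 OR v4) is falsified — contradiction.
Case v1 = False:
  (v1 OR NOT v4) forces v4 = False.
  (v0 OR v1 OR v4) forces v0 = True.
  Clause (NOT v0 OR v1 OR v4) is falsified — contradiction.
Both cases fail, so the formula is unsatisfiable.

No satisfying assignment exists.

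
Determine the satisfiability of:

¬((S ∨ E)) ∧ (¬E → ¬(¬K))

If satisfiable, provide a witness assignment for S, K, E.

S=F; K=T; E=F

  ¬((S ∨ E)) = True
    S ∨ E = False
  ¬E → ¬(¬K) = True
    ¬E = True
    ¬(¬K) = True
      ¬K = False
Both conjuncts True, so the formula holds.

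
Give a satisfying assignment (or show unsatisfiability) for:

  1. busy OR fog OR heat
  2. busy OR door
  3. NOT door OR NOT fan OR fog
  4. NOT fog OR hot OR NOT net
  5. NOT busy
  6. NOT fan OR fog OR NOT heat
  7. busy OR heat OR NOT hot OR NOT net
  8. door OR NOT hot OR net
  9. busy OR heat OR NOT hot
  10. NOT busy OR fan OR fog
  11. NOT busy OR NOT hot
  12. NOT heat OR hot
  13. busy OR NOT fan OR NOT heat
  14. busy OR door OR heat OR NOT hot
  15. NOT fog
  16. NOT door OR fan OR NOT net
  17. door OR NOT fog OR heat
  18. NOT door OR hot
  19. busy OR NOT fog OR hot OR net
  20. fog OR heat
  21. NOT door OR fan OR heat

busy = False, hot = True, door = True, net = False, heat = True, fan = False, fog = False

Unit clause (NOT busy) forces busy = False.
Unit clause (NOT fog) forces fog = False.
In (fog OR heat) only heat is left, so heat = True.
In (busy OR door) only door is left, so door = True.
In (NOT door OR NOT fan OR fog) only NOT fan is left, so fan = False.
In (NOT heat OR hot) only hot is left, so hot = True.
In (NOT door OR fan OR NOT net) only NOT net is left, so net = False.
All clauses satisfied.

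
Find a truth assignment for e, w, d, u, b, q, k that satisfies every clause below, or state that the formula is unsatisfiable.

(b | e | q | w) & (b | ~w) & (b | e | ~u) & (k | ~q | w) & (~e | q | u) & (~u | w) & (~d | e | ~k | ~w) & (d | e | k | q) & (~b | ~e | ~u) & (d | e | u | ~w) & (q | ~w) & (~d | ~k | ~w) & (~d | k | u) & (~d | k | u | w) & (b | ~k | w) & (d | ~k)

e = False, w = True, d = False, u = True, b = True, q = True, k = False

Set e = False.
Set w = True.
  then (b | ~w) forces b = True.
  then (q | ~w) forces q = True.
Set d = False.
  then (d | e | u | ~w) forces u = True.
  then (d | ~k) forces k = False.
All clauses satisfied.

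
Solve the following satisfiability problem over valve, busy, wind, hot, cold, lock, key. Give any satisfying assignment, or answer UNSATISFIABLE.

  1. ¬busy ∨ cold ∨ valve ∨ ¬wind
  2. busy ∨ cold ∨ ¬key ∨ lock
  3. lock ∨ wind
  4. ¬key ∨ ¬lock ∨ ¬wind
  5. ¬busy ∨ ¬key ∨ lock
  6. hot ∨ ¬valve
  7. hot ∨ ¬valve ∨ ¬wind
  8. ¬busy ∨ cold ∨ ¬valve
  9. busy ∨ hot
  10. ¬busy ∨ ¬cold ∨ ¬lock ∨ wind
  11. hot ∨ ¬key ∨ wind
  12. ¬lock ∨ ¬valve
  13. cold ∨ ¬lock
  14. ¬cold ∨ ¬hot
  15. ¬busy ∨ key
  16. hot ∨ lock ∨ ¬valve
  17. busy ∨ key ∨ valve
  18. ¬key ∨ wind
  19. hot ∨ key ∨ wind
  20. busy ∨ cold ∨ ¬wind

No satisfying assignment exists.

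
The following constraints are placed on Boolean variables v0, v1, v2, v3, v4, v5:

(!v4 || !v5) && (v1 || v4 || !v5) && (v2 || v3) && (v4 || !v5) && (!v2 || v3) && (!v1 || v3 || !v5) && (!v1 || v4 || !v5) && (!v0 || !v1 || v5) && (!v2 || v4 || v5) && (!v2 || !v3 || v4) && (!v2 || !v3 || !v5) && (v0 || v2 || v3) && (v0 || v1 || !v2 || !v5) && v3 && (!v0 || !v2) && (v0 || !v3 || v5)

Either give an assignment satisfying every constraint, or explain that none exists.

v0 = True, v1 = False, v2 = False, v3 = True, v4 = True, v5 = False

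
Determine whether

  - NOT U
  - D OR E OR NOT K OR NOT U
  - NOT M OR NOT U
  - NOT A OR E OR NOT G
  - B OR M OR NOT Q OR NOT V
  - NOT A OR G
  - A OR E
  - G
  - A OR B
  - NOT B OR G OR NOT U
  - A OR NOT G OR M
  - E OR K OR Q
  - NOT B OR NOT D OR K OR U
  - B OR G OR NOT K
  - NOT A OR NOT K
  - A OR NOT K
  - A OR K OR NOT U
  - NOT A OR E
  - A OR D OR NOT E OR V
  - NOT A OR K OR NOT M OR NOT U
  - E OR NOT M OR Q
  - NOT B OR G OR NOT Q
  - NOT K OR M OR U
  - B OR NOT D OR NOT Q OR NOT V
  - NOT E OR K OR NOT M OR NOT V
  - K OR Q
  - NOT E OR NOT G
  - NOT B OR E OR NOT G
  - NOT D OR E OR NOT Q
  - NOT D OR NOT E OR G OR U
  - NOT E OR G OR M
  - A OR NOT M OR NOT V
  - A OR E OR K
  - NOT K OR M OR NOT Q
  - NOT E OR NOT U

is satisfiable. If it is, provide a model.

Case G = True:
  (NOT U) forces U = False.
  (NOT E OR NOT G) forces E = False.
  (NOT A OR E OR NOT G) forces A = False.
  Clause (A OR E) is falsified — contradiction.
Case G = False:
  Clause (G) is falsified — contradiction.
Both cases fail, so the formula is unsatisfiable.

The formula is unsatisfiable.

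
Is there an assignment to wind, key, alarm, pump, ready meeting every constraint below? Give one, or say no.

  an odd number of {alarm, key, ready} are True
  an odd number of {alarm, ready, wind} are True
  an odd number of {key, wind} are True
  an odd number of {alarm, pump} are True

No satisfying assignment exists.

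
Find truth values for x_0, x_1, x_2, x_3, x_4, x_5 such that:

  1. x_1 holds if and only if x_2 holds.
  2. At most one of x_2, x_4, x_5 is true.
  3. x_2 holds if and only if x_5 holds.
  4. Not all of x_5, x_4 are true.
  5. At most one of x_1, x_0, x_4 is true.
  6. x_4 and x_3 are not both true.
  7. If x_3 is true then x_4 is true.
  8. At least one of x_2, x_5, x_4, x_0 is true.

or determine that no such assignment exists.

x_0 = False, x_1 = False, x_2 = False, x_3 = False, x_4 = True, x_5 = False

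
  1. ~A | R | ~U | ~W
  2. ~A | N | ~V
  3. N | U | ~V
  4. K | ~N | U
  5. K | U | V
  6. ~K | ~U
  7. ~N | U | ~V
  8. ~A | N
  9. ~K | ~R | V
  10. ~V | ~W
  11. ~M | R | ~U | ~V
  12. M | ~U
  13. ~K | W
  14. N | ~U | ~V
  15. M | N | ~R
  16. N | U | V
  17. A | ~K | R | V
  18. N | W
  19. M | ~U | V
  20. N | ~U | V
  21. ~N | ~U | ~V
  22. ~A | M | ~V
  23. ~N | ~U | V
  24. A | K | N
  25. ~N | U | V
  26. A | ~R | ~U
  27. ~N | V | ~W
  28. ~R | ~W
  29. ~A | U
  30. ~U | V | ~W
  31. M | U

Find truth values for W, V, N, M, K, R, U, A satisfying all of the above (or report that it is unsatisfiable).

UNSATISFIABLE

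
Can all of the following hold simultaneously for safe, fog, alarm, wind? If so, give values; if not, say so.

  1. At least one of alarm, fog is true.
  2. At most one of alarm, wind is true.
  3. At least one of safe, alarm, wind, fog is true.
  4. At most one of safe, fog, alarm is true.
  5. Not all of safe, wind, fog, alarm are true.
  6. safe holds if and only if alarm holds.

safe=F, fog=T, alarm=F, wind=F

  (1) {alarm, fog}: 1 true — at least one ✓
  (2) {alarm, wind}: 0 true — at most one ✓
  (3) {safe, alarm, wind, fog}: 1 true — at least one ✓
  (4) {safe, fog, alarm}: 1 true — at most one ✓
  (5) {safe, wind, fog, alarm}: 1/4 true — not all ✓
  (6) safe=F, alarm=F — same ✓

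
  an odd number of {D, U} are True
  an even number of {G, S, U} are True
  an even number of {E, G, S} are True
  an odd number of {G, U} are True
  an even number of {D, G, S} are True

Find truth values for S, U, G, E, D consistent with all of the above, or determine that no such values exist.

Unsatisfiable — no assignment works.

Adding constraints 1, 2, 5 mod 2: every variable appears an even number of times on the left, so the left side is 0.
But the right sides sum to 1 (mod 2). 0 ≠ 1 — the system is inconsistent.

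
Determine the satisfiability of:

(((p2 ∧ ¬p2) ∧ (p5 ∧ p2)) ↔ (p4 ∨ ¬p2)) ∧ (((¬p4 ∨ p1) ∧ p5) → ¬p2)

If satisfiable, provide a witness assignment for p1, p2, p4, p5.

p1=F, p2=T, p4=F, p5=F

  ((p2 ∧ ¬p2) ∧ (p5 ∧ p2)) ↔ (p4 ∨ ¬p2) = True
    (p2 ∧ ¬p2) ∧ (p5 ∧ p2) = False
      p2 ∧ ¬p2 = False
        ¬p2 = False
      p5 ∧ p2 = False
    p4 ∨ ¬p2 = False
      ¬p2 = False
  ((¬p4 ∨ p1) ∧ p5) → ¬p2 = True
    (¬p4 ∨ p1) ∧ p5 = False
      ¬p4 ∨ p1 = True
        ¬p4 = True
    ¬p2 = False
Both conjuncts True, so the formula holds.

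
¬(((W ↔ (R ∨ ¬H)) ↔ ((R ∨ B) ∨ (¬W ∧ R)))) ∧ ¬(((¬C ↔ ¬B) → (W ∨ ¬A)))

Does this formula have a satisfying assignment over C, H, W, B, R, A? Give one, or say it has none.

C=T, H=F, W=F, B=T, R=T, A=T

  ¬(((W ↔ (R ∨ ¬H)) ↔ ((R ∨ B) ∨ (¬W ∧ R)))) = True
    (W ↔ (R ∨ ¬H)) ↔ ((R ∨ B) ∨ (¬W ∧ R)) = False
      W ↔ (R ∨ ¬H) = False
        R ∨ ¬H = True
          ¬H = True
      (R ∨ B) ∨ (¬W ∧ R) = True
        R ∨ B = True
        ¬W ∧ R = True
          ¬W = True
  ¬(((¬C ↔ ¬B) → (W ∨ ¬A))) = True
    (¬C ↔ ¬B) → (W ∨ ¬A) = False
      ¬C ↔ ¬B = True
        ¬C = False
        ¬B = False
      W ∨ ¬A = False
        ¬A = False
Both conjuncts True, so the formula holds.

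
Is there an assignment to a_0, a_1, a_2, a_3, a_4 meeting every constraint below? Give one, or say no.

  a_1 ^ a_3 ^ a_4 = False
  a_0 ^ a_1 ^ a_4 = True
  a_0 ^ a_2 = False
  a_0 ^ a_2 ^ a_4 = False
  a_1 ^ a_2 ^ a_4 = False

The formula is unsatisfiable.

Adding constraints 2, 3, 5 mod 2: every variable appears an even number of times on the left, so the left side is 0.
But the right sides sum to 1 (mod 2). 0 ≠ 1 — the system is inconsistent.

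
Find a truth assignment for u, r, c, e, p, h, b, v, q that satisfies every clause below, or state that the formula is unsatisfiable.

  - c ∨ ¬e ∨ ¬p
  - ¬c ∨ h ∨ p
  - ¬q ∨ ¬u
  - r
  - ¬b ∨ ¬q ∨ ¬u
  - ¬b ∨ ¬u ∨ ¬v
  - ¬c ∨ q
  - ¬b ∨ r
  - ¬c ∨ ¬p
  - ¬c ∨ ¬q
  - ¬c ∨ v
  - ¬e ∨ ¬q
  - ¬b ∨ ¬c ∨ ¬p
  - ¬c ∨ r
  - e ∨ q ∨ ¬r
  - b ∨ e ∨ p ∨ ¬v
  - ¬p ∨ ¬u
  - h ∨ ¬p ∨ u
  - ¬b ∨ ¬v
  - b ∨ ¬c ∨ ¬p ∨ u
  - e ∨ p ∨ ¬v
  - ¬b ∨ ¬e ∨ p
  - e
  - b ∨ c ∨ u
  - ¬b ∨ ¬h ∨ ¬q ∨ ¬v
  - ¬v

Unit clause (r) forces r = True.
Unit clause (e) forces e = True.
Unit clause (¬v) forces v = False.
In (¬c ∨ v) only ¬c is left, so c = False.
In (¬e ∨ ¬q) only ¬q is left, so q = False.
In (c ∨ ¬e ∨ ¬p) only ¬p is left, so p = False.
In (¬b ∨ ¬e ∨ p) only ¬b is left, so b = False.
In (b ∨ c ∨ u) only u is left, so u = True.
Set h = False.
All clauses satisfied.

u: True, r: True, c: False, e: True, p: False, h: False, b: False, v: False, q: False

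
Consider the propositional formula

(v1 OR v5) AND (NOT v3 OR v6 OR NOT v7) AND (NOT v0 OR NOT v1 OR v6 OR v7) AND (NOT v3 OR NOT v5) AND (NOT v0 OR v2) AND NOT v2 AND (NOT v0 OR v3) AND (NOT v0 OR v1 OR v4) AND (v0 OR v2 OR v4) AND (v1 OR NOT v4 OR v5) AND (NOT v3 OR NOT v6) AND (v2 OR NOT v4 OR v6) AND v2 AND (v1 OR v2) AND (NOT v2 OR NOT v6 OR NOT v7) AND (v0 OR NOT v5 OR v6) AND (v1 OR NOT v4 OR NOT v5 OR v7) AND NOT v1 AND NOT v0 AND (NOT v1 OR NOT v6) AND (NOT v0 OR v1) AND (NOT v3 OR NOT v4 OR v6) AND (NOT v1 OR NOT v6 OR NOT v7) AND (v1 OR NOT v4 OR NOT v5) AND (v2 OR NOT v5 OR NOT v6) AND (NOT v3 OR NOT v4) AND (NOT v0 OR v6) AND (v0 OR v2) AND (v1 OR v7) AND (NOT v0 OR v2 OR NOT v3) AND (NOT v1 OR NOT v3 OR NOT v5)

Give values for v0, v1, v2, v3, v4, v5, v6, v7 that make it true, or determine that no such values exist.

Unsatisfiable — no assignment works.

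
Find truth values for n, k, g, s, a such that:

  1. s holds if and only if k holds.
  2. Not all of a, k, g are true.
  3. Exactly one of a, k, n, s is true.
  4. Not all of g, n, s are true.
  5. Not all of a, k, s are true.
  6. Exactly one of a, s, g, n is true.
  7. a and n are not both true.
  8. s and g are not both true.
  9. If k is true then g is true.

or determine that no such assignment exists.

n = True, k = False, g = False, s = False, a = False

  (1) s=F, k=F — same ✓
  (2) {a, k, g}: 0/3 true — not all ✓
  (3) {a, k, n, s}: 1 true — exactly one ✓
  (4) {g, n, s}: 1/3 true — not all ✓
  (5) {a, k, s}: 0/3 true — not all ✓
  (6) {a, s, g, n}: 1 true — exactly one ✓
  (7) a=F, n=T — not both ✓
  (8) s=F, g=F — not both ✓
  (9) k=F ⇒ g: vacuous ✓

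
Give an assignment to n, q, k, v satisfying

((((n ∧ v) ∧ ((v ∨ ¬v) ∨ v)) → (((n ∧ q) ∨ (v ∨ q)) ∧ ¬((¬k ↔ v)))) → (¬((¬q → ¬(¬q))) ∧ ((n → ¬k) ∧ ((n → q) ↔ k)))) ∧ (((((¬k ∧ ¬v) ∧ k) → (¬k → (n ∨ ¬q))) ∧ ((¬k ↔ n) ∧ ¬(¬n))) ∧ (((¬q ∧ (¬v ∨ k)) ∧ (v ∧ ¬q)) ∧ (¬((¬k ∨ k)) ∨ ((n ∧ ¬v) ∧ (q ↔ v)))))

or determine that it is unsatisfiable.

Case v = True: the formula simplifies to ((n → ¬(¬k)) → (¬((¬q → ¬(¬q))) ∧ ((n → ¬k) ∧ ((n → q) ↔ k)))) ∧ (((¬k ↔ n) ∧ ¬(¬n)) ∧ (((¬q ∧ k) ∧ ¬q) ∧ ¬((¬k ∨ k)))).
  k = True: the conjunct ¬((¬k ∨ k)) becomes ¬((False ∨ True)) = False.
  k = False: the conjunct k is False.
Case v = False: the conjunct v is False.
Both cases fail — unsatisfiable.

Unsatisfiable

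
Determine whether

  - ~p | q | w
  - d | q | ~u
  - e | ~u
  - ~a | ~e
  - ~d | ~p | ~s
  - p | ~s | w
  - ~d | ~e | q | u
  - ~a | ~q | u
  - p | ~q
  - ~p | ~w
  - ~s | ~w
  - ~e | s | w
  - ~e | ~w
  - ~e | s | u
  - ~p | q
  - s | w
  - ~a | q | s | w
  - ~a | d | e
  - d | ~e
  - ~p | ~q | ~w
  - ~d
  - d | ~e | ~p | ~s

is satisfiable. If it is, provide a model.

Unit clause (~d) forces d = False.
In (d | ~e) only ~e is left, so e = False.
In (e | ~u) only ~u is left, so u = False.
In (~a | d | e) only ~a is left, so a = False.
Set q = False.
  then (~p | q) forces p = False.
Try w = False:
  (p | ~s | w) forces s = False.
  clause (s | w) is falsified — backtrack.
So w = True.
  then (~s | ~w) forces s = False.
All clauses satisfied.

q=F, d=F, w=T, a=F, e=F, u=F, s=F, p=F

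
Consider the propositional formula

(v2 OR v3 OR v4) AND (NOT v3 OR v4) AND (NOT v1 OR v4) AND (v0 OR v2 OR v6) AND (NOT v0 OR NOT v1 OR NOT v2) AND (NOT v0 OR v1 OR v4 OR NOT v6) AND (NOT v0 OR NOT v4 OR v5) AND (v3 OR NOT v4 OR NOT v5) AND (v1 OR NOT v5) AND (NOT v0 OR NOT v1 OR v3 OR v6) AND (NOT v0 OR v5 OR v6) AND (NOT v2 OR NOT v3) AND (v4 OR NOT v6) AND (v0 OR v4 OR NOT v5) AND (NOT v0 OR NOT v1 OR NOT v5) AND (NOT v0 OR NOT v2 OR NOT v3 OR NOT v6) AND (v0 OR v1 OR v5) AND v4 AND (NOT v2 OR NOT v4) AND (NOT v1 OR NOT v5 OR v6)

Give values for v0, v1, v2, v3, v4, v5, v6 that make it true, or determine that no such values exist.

v0 = False, v1 = True, v2 = False, v3 = False, v4 = True, v5 = False, v6 = True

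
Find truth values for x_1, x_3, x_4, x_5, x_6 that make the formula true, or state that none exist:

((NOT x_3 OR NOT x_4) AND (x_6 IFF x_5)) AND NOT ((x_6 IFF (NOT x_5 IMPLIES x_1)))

x_1=T, x_3=F, x_4=T, x_5=F, x_6=F

  (NOT x_3 OR NOT x_4) AND (x_6 IFF x_5) = True
    NOT x_3 OR NOT x_4 = True
      NOT x_3 = True
      NOT x_4 = False
    x_6 IFF x_5 = True
  NOT ((x_6 IFF (NOT x_5 IMPLIES x_1))) = True
    x_6 IFF (NOT x_5 IMPLIES x_1) = False
      NOT x_5 IMPLIES x_1 = True
        NOT x_5 = True
Both conjuncts True, so the formula holds.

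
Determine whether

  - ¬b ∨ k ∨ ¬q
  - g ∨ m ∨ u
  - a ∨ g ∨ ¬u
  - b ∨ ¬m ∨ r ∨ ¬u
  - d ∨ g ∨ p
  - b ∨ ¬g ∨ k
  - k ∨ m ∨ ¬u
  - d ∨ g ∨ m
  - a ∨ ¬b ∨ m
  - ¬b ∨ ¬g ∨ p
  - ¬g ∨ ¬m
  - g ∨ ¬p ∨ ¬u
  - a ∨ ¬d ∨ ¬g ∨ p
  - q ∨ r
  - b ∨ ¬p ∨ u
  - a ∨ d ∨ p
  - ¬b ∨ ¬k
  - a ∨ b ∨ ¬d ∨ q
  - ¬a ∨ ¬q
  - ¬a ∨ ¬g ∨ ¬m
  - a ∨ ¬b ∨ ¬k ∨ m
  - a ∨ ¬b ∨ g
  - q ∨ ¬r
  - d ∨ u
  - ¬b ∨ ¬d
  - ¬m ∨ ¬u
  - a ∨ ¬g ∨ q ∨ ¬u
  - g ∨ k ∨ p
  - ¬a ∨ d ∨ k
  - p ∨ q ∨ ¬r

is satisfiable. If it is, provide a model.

Try a = True:
  (¬a ∨ ¬q) forces q = False.
  (q ∨ r) forces r = True.
  clause (q ∨ ¬r) is falsified — backtrack.
So a = False.
Set d = False.
  then (a ∨ d ∨ p) forces p = True.
  then (d ∨ u) forces u = True.
  then (¬m ∨ ¬u) forces m = False.
  then (a ∨ g ∨ ¬u) forces g = True.
  then (k ∨ m ∨ ¬u) forces k = True.
  then (a ∨ ¬b ∨ m) forces b = False.
  then (a ∨ ¬g ∨ q ∨ ¬u) forces q = True.
Set r = True.
All clauses satisfied.

a = False, d = False, m = False, r = True, b = False, g = True, p = True, q = True, k = True, u = True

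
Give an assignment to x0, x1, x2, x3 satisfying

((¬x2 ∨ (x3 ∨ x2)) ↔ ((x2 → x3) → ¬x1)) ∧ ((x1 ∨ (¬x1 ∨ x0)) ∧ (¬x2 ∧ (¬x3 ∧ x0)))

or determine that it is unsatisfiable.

x0 = True, x1 = False, x2 = False, x3 = False

  (¬x2 ∨ (x3 ∨ x2)) ↔ ((x2 → x3) → ¬x1) = True
    ¬x2 ∨ (x3 ∨ x2) = True
      ¬x2 = True
      x3 ∨ x2 = False
    (x2 → x3) → ¬x1 = True
      x2 → x3 = True
      ¬x1 = True
  (x1 ∨ (¬x1 ∨ x0)) ∧ (¬x2 ∧ (¬x3 ∧ x0)) = True
    x1 ∨ (¬x1 ∨ x0) = True
      ¬x1 ∨ x0 = True
        ¬x1 = True
    ¬x2 ∧ (¬x3 ∧ x0) = True
      ¬x2 = True
      ¬x3 ∧ x0 = True
        ¬x3 = True
Both conjuncts True, so the formula holds.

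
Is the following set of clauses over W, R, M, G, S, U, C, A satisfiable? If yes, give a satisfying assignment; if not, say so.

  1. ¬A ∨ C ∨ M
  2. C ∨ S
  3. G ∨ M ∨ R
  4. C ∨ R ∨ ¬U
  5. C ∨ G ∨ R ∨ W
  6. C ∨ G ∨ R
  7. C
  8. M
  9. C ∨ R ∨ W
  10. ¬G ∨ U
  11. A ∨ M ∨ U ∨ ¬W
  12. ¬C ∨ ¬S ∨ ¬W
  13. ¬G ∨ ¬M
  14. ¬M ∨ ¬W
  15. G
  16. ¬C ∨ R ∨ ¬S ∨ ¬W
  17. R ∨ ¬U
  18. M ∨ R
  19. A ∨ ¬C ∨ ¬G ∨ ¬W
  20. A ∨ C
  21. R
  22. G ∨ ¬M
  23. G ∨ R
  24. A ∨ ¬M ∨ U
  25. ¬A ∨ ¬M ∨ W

Case M = True:
  (C) forces C = True.
  (¬G ∨ ¬M) forces G = False.
  Clause (G) is falsified — contradiction.
Case M = False:
  Clause (M) is falsified — contradiction.
Both cases fail, so the formula is unsatisfiable.

Unsatisfiable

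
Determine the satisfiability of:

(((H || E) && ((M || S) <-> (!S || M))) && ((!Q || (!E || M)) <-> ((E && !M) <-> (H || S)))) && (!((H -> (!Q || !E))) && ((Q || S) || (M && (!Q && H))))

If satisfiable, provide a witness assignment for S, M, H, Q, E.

Case Q = True: the formula simplifies to (((H || E) && ((M || S) <-> (!S || M))) && ((!E || M) <-> ((E && !M) <-> (H || S)))) && !((H -> !E)).
  E = True: simplifies to (((M || S) <-> (!S || M)) && (M <-> (!M <-> (H || S)))) && !(!H).
    H = True: simplifies to ((M || S) <-> (!S || M)) && (M <-> !M).
      M = True: the conjunct M <-> !M becomes True <-> !True = False.
      M = False: the conjunct M <-> !M becomes False <-> !False = False.
    H = False: the conjunct !(!H) becomes !(!False) = False.
  E = False: the conjunct !((H -> !E)) becomes !((H -> True)) = False.
Case Q = False: the conjunct !((H -> (!Q || !E))) becomes !((H -> True)) = False.
Both cases fail — unsatisfiable.

Unsatisfiable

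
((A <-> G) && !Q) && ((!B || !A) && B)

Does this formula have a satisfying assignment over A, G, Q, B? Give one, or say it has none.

A: False, G: False, Q: False, B: True

  (A <-> G) && !Q = True
    A <-> G = True
    !Q = True
  (!B || !A) && B = True
    !B || !A = True
      !B = False
      !A = True
Both conjuncts True, so the formula holds.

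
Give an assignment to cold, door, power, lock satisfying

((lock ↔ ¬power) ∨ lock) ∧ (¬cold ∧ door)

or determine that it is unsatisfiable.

cold=F, door=T, power=T, lock=F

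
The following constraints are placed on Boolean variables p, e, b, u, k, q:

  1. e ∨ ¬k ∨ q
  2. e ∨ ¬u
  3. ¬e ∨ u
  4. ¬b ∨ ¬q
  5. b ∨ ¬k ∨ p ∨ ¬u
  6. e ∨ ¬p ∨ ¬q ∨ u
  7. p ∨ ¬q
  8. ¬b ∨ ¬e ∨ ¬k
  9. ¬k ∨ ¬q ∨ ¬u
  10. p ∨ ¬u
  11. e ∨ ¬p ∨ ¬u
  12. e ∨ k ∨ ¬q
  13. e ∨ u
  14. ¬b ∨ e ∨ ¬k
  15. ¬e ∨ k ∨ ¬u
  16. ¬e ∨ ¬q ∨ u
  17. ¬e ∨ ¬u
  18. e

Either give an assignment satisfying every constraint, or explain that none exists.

Case e = True:
  (¬e ∨ u) forces u = True.
  Clause (¬e ∨ ¬u) is falsified — contradiction.
Case e = False:
  Clause (e) is falsified — contradiction.
Both cases fail, so the formula is unsatisfiable.

Unsatisfiable — no assignment works.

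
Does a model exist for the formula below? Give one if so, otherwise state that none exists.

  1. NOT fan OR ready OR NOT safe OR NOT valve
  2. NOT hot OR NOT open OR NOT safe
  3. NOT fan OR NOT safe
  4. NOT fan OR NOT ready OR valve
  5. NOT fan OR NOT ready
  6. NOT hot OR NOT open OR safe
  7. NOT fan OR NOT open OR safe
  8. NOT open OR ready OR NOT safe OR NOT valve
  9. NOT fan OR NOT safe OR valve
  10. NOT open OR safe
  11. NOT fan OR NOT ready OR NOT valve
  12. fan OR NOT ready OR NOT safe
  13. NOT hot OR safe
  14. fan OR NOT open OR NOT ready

Set valve = False.
Set ready = False.
Set open = False.
Set fan = False.
Set hot = False.
Set safe = False.
All clauses satisfied.

valve = False; ready = False; open = False; fan = False; hot = False; safe = False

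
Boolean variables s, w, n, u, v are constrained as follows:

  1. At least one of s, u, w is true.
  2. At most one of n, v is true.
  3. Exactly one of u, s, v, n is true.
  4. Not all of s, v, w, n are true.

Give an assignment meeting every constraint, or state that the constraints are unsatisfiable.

s = False; w = False; n = False; u = True; v = False

  (1) {s, u, w}: 1 true — at least one ✓
  (2) {n, v}: 0 true — at most one ✓
  (3) {u, s, v, n}: 1 true — exactly one ✓
  (4) {s, v, w, n}: 0/4 true — not all ✓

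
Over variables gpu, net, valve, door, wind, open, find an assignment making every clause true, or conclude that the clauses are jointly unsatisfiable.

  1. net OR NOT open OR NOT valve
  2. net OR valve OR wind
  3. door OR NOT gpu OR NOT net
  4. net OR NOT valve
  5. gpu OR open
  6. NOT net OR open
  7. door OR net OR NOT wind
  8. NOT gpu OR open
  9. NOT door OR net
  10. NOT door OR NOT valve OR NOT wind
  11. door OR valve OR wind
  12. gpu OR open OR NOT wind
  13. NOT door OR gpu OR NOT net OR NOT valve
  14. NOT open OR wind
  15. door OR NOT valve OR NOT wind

gpu=F, net=T, valve=F, door=T, wind=T, open=T

Set gpu = False.
  then (gpu OR open) forces open = True.
  then (NOT open OR wind) forces wind = True.
Set net = True.
Set valve = False.
Set door = True.
All clauses satisfied.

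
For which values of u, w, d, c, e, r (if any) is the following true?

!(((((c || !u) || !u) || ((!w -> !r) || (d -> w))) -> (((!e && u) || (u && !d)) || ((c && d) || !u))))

u = True, w = True, d = True, c = False, e = True, r = False

  !(((((c || !u) || !u) || ((!w -> !r) || (d -> w))) -> (((!e && u) || (u && !d)) || ((c && d) || !u)))) = True
    (((c || !u) || !u) || ((!w -> !r) || (d -> w))) -> (((!e && u) || (u && !d)) || ((c && d) || !u)) = False
      ((c || !u) || !u) || ((!w -> !r) || (d -> w)) = True
        (c || !u) || !u = False
          c || !u = False
            !u = False
          !u = False
        (!w -> !r) || (d -> w) = True
          !w -> !r = True
            !w = False
            !r = True
          d -> w = True
      ((!e && u) || (u && !d)) || ((c && d) || !u) = False
        (!e && u) || (u && !d) = False
          !e && u = False
            !e = False
          u && !d = False
            !d = False
        (c && d) || !u = False
          c && d = False
          !u = False
The formula evaluates to True.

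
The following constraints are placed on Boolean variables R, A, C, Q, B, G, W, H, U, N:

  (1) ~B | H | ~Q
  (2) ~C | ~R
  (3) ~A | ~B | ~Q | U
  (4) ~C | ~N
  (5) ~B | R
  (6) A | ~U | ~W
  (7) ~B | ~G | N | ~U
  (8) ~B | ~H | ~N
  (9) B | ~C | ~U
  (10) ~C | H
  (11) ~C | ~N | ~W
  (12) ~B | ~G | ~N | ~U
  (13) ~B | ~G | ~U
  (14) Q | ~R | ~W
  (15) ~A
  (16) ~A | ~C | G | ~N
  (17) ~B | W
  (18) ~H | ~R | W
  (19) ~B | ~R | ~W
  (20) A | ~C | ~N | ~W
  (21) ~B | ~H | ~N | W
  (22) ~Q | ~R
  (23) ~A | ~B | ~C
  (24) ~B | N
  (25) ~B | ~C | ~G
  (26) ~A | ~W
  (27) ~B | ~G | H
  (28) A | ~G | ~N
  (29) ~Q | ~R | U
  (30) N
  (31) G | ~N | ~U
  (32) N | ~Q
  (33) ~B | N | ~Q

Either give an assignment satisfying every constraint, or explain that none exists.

Unit clause (~A) forces A = False.
Unit clause (N) forces N = True.
In (~C | ~N) only ~C is left, so C = False.
In (A | ~G | ~N) only ~G is left, so G = False.
In (G | ~N | ~U) only ~U is left, so U = False.
Set R = False.
  then (~B | R) forces B = False.
Set Q = True.
Set W = True.
Set H = True.
All clauses satisfied.

R = False, A = False, C = False, Q = True, B = False, G = False, W = True, H = True, U = False, N = True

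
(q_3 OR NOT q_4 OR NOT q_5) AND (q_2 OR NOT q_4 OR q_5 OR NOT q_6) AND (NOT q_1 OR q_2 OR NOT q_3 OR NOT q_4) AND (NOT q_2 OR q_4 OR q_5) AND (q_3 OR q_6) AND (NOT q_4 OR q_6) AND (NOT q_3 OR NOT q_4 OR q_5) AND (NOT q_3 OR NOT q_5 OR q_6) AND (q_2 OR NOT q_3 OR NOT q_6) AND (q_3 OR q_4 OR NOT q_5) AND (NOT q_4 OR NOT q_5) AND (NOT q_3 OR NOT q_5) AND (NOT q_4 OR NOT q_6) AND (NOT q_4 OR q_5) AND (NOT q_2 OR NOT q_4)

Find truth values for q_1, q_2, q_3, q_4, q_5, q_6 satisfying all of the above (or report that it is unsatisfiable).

q_1 = True, q_2 = False, q_3 = False, q_4 = False, q_5 = False, q_6 = True

Set q_1 = True.
Try q_2 = True:
  (NOT q_2 OR NOT q_4) forces q_4 = False.
  (NOT q_2 OR q_4 OR q_5) forces q_5 = True.
  (q_3 OR q_4 OR NOT q_5) forces q_3 = True.
  clause (NOT q_3 OR NOT q_5) is falsified — backtrack.
So q_2 = False.
Set q_3 = False.
  then (q_3 OR q_6) forces q_6 = True.
  then (NOT q_4 OR NOT q_6) forces q_4 = False.
  then (q_3 OR q_4 OR NOT q_5) forces q_5 = False.
All clauses satisfied.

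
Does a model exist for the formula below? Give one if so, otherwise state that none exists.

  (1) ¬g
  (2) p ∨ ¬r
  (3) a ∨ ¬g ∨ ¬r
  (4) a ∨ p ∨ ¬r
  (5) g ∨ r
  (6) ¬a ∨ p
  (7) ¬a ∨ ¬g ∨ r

Unit clause (¬g) forces g = False.
In (g ∨ r) only r is left, so r = True.
In (p ∨ ¬r) only p is left, so p = True.
Set a = False.
Check each clause:
  (¬g): ¬g holds.
  (p ∨ ¬r): p holds.
  (a ∨ ¬g ∨ ¬r): ¬g holds.
  (a ∨ p ∨ ¬r): p holds.
  (g ∨ r): r holds.
  (¬a ∨ p): ¬a holds.
  (¬a ∨ ¬g ∨ r): ¬a holds.
All clauses satisfied.

r: True, p: True, g: False, a: False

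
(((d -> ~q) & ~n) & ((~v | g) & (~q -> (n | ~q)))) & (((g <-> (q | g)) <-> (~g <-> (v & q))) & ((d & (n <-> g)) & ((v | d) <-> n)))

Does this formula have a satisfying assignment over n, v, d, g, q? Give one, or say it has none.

Case d = True: the formula simplifies to ((~q & ~n) & ((~v | g) & (~q -> (n | ~q)))) & (((g <-> (q | g)) <-> (~g <-> (v & q))) & ((n <-> g) & n)).
  n = True: the conjunct ~n is False.
  n = False: the conjunct n is False.
Case d = False: the conjunct d is False.
Both cases fail — unsatisfiable.

Unsatisfiable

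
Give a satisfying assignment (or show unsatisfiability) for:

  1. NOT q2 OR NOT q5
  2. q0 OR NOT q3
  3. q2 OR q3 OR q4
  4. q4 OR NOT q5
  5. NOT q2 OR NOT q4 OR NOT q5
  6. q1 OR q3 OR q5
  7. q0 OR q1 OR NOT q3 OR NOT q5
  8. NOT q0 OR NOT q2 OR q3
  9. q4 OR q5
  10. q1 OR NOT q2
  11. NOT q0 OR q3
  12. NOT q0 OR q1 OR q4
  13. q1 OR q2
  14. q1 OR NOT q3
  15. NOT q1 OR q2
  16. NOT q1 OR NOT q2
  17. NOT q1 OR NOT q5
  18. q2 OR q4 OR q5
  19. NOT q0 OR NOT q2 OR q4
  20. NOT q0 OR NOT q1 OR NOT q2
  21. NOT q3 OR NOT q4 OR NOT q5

Unsatisfiable — no assignment works.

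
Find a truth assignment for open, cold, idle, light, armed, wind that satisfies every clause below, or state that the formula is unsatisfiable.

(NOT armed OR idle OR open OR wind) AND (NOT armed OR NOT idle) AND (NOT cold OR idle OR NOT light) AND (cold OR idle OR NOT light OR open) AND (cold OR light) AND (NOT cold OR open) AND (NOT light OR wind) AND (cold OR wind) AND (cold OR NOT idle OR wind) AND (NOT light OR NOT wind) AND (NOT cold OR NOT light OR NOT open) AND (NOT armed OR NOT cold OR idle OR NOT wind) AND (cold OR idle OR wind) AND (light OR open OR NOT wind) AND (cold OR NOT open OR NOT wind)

open = True, cold = True, idle = False, light = False, armed = False, wind = False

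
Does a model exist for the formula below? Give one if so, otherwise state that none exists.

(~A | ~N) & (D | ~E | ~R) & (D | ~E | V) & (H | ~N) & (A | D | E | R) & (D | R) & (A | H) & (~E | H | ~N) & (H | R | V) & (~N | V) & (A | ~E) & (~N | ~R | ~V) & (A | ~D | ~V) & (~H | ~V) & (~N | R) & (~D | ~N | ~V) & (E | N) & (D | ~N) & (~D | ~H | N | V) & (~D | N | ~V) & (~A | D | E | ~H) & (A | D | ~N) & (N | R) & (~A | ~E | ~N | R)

A: True; E: True; N: False; R: True; V: False; H: False; D: True

Try A = False:
  (A | H) forces H = True.
  (A | ~E) forces E = False.
  (~H | ~V) forces V = False.
  (~N | V) forces N = False.
  clause (E | N) is falsified — backtrack.
So A = True.
  then (~A | ~N) forces N = False.
  then (E | N) forces E = True.
  then (N | R) forces R = True.
  then (D | ~E | ~R) forces D = True.
  then (~D | N | ~V) forces V = False.
  then (~D | ~H | N | V) forces H = False.
All clauses satisfied.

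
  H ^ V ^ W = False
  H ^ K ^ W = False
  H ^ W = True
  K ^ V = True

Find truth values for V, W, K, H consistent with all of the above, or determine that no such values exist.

The formula is unsatisfiable.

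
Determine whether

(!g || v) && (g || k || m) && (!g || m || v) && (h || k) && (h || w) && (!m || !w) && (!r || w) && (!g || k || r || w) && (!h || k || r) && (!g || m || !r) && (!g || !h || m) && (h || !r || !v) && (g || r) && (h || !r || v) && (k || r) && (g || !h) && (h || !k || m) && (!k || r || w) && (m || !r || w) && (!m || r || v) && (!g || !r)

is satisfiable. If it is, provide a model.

No satisfying assignment exists.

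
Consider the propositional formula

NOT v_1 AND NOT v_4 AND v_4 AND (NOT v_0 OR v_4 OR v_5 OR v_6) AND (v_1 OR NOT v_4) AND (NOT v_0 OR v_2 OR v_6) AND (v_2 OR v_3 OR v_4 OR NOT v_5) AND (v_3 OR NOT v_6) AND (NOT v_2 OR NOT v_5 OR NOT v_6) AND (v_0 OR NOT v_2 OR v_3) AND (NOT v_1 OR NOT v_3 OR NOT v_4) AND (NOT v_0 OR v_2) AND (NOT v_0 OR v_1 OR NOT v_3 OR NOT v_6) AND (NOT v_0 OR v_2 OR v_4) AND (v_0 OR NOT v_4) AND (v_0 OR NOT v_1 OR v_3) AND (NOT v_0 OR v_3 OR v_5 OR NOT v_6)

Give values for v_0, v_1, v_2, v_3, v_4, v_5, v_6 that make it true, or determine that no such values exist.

Case v_4 = True:
  Clause (NOT v_4) is falsified — contradiction.
Case v_4 = False:
  Clause (v_4) is falsified — contradiction.
Both cases fail, so the formula is unsatisfiable.

Unsatisfiable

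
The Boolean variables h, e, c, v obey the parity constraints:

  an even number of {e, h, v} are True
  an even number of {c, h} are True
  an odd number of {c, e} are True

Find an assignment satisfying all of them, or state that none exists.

h=F, e=T, c=F, v=T

{e, h, v}: 2 true → even ✓
{c, h}: 0 true → even ✓
{c, e}: 1 true → odd ✓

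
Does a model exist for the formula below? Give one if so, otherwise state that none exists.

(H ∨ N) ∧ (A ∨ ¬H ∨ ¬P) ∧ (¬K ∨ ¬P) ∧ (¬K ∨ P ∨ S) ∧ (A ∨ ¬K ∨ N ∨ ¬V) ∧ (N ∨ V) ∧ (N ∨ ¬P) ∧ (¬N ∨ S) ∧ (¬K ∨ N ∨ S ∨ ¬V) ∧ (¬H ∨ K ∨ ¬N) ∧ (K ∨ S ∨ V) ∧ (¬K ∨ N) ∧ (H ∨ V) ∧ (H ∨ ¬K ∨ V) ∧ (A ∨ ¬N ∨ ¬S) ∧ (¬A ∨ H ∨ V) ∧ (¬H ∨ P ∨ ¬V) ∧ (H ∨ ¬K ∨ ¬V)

S: True, A: True, N: True, P: False, K: False, H: False, V: True

Try S = False:
  (¬N ∨ S) forces N = False.
  (H ∨ N) forces H = True.
  (N ∨ V) forces V = True.
  (N ∨ ¬P) forces P = False.
  clause (¬H ∨ P ∨ ¬V) is falsified — backtrack.
So S = True.
Try A = False:
  (A ∨ ¬N ∨ ¬S) forces N = False.
  (H ∨ N) forces H = True.
  (A ∨ ¬H ∨ ¬P) forces P = False.
  (N ∨ V) forces V = True.
  clause (¬H ∨ P ∨ ¬V) is falsified — backtrack.
So A = True.
Set N = True.
Set P = False.
Set K = False.
  then (¬H ∨ K ∨ ¬N) forces H = False.
  then (H ∨ V) forces V = True.
All clauses satisfied.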